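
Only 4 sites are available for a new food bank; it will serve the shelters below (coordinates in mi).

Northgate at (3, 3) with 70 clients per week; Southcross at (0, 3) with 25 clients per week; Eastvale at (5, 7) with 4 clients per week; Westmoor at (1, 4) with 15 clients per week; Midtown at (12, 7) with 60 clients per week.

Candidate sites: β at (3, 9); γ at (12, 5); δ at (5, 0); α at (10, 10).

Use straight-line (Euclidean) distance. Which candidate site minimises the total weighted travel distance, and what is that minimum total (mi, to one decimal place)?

δ, total 1105.0 mi

Total weighted distance at each candidate:
  β (3, 9): total = 1233.0
  γ (12, 5): total = 1264.3
  δ (5, 0): total = 1105.0
  α (10, 10): total = 1400.0
Minimum is at δ with total 1105.0 mi.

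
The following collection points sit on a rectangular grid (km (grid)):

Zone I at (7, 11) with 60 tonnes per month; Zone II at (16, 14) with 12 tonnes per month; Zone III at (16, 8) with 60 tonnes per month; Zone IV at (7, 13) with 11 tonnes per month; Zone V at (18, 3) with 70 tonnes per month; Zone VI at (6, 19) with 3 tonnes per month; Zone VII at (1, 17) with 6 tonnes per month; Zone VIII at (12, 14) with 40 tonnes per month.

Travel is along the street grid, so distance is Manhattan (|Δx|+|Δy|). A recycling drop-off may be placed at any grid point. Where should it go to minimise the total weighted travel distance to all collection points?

(16, 11)

Manhattan distance separates: Σwᵢ(|x−xᵢ|+|y−yᵢ|) = Σwᵢ|x−xᵢ| + Σwᵢ|y−yᵢ|, so x and y are optimised independently as 1-D weighted medians.
Total weight W = 262; half = 131.
x-coordinate, sorted with cumulative weight:
  x=1 (Zone VII, w=6) cum 6
  x=6 (Zone VI, w=3) cum 9
  x=7 (Zone I, w=60) cum 69
  x=7 (Zone IV, w=11) cum 80
  x=12 (Zone VIII, w=40) cum 120
  x=16 (Zone II, w=12) cum 132  ← median
  x=16 (Zone III, w=60) cum 192
  x=18 (Zone V, w=70) cum 262
⇒ x* = 16
y-coordinate, sorted with cumulative weight:
  y=3 (Zone V, w=70) cum 70
  y=8 (Zone III, w=60) cum 130
  y=11 (Zone I, w=60) cum 190  ← median
  y=13 (Zone IV, w=11) cum 201
  y=14 (Zone II, w=12) cum 213
  y=14 (Zone VIII, w=40) cum 253
  y=17 (Zone VII, w=6) cum 259
  y=19 (Zone VI, w=3) cum 262
⇒ y* = 11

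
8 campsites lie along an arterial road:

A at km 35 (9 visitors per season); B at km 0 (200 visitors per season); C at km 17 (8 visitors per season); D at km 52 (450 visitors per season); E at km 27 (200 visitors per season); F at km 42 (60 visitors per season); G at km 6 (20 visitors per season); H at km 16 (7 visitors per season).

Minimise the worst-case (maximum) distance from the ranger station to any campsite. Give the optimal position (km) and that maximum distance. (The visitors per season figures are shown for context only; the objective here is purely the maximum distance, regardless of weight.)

location 26, max distance 26

The 1-center on a line is the midpoint of the two extreme points: leftmost at 0, rightmost at 52.
Optimal location = (0 + 52)/2 = 26; maximum distance = (52 − 0)/2 = 26.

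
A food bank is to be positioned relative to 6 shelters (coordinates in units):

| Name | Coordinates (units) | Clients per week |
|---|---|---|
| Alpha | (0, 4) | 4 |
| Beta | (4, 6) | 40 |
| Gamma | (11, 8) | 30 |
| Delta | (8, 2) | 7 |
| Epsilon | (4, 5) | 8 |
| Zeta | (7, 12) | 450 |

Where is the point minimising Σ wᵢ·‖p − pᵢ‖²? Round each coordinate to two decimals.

The minimiser of Σwᵢ‖p−pᵢ‖² is the weighted centroid p* = (Σwᵢpᵢ)/(Σwᵢ).
Σwᵢ = 539.
Σwᵢxᵢ = 4·0 + 40·4 + 30·11 + 7·8 + 8·4 + 450·7 = 3728.
Σwᵢyᵢ = 4·4 + 40·6 + 30·8 + 7·2 + 8·5 + 450·12 = 5950.
x* = 3728/539 = 6.92, y* = 5950/539 = 11.04.

(6.92, 11.04)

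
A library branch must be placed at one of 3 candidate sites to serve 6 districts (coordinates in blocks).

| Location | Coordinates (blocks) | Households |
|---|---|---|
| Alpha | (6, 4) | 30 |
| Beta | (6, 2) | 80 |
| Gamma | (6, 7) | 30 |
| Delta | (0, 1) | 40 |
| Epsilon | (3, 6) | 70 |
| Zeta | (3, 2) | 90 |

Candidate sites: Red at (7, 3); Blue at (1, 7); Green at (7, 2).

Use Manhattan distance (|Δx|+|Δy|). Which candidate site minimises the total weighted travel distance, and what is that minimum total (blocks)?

Green, total 1590 blocks

Total weighted distance at each candidate:
  Red (7, 3): total = 1670
  Blue (1, 7): total = 2310
  Green (7, 2): total = 1590
Minimum is at Green with total 1590 blocks.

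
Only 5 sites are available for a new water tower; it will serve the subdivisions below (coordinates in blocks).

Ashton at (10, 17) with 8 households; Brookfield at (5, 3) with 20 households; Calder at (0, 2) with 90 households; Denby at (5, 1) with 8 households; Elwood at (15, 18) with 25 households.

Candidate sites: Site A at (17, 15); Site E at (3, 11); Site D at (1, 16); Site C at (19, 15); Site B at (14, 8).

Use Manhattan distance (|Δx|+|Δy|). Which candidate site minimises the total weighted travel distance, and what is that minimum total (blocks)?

Total weighted distance at each candidate:
  Site A (17, 15): total = 3585
  Site E (3, 11): total = 1955
  Site D (1, 16): total = 2322
  Site C (19, 15): total = 3887
  Site B (14, 8): total = 2587
Minimum is at Site E with total 1955 blocks.

Site E, total 1955 blocks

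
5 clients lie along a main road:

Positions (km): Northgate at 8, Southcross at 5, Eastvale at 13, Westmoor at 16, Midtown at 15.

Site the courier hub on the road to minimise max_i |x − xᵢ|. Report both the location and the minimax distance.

location 10.5, max distance 5.5

The 1-center on a line is the midpoint of the two extreme points: leftmost at 5, rightmost at 16.
Optimal location = (5 + 16)/2 = 10.5; maximum distance = (16 − 5)/2 = 5.5.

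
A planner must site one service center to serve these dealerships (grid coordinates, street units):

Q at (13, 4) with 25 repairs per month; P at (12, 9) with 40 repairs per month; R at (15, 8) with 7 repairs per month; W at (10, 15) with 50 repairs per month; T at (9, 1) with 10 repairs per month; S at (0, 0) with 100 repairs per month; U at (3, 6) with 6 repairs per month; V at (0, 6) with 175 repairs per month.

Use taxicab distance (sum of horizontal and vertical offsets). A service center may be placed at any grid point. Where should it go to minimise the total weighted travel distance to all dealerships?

Manhattan distance separates: Σwᵢ(|x−xᵢ|+|y−yᵢ|) = Σwᵢ|x−xᵢ| + Σwᵢ|y−yᵢ|, so x and y are optimised independently as 1-D weighted medians.
Total weight W = 413; half = 206.5.
x-coordinate, sorted with cumulative weight:
  x=0 (S, w=100) cum 100
  x=0 (V, w=175) cum 275  ← median
  x=3 (U, w=6) cum 281
  x=9 (T, w=10) cum 291
  x=10 (W, w=50) cum 341
  x=12 (P, w=40) cum 381
  x=13 (Q, w=25) cum 406
  x=15 (R, w=7) cum 413
⇒ x* = 0
y-coordinate, sorted with cumulative weight:
  y=0 (S, w=100) cum 100
  y=1 (T, w=10) cum 110
  y=4 (Q, w=25) cum 135
  y=6 (U, w=6) cum 141
  y=6 (V, w=175) cum 316  ← median
  y=8 (R, w=7) cum 323
  y=9 (P, w=40) cum 363
  y=15 (W, w=50) cum 413
⇒ y* = 6

(0, 6)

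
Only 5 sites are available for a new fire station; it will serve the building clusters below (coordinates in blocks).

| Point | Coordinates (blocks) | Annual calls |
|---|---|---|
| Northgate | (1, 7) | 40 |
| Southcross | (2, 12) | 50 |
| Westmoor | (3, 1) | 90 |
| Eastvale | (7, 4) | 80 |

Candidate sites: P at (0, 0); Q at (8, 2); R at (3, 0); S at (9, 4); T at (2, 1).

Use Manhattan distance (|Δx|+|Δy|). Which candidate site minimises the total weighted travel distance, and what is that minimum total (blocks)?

T, total 1560 blocks

Total weighted distance at each candidate:
  P (0, 0): total = 2260
  Q (8, 2): total = 2060
  R (3, 0): total = 1740
  S (9, 4): total = 2160
  T (2, 1): total = 1560
Minimum is at T with total 1560 blocks.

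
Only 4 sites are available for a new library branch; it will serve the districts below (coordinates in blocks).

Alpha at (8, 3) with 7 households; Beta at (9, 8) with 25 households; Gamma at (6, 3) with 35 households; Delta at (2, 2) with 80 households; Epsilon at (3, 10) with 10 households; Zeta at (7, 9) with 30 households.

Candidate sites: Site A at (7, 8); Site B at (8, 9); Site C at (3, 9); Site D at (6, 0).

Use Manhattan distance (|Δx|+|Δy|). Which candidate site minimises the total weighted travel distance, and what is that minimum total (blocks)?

Total weighted distance at each candidate:
  Site A (7, 8): total = 1272
  Site B (8, 9): total = 1502
  Site C (3, 9): total = 1337
  Site D (6, 0): total = 1325
Minimum is at Site A with total 1272 blocks.

Site A, total 1272 blocks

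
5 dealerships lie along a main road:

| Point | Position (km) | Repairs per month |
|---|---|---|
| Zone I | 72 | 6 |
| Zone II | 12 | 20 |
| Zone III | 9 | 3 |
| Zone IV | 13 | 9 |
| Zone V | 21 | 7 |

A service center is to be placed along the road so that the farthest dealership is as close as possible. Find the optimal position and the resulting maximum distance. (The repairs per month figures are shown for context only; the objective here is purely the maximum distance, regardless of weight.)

location 40.5, max distance 31.5

The 1-center on a line is the midpoint of the two extreme points: leftmost at 9, rightmost at 72.
Optimal location = (9 + 72)/2 = 40.5; maximum distance = (72 − 9)/2 = 31.5.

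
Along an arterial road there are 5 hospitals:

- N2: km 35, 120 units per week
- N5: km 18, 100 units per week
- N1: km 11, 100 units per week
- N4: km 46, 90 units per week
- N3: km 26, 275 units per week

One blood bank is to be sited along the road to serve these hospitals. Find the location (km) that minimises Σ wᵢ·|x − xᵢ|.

For a sum of weighted absolute distances on a line, the optimum is the weighted median (not the mean). Total weight W = 685; half-weight = 342.5.
Sort by position and accumulate weight:
  km 11 (N1, w=100) → cum 100
  km 18 (N5, w=100) → cum 200
  km 26 (N3, w=275) → cum 475  ≥ 342.5 → median here
  km 35 (N2, w=120) → cum 595
  km 46 (N4, w=90) → cum 685
Optimal location: km 26.

x = 26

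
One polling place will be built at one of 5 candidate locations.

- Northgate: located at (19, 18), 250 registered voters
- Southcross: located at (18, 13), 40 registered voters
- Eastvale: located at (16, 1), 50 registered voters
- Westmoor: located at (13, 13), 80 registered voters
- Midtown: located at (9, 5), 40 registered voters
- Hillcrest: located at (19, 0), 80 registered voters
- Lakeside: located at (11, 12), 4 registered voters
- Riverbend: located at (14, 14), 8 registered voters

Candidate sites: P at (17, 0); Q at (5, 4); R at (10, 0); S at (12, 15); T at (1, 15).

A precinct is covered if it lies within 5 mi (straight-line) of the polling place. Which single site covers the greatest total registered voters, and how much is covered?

Coverage radius r = 5 mi; a point is covered iff (Δx)²+(Δy)² ≤ 5² = 25.
  P (17, 0): covers {Eastvale, Hillcrest} → 130
  Q (5, 4): covers {Midtown} → 40
  R (10, 0): covers {none} → 0
  S (12, 15): covers {Westmoor, Lakeside, Riverbend} → 92
  T (1, 15): covers {none} → 0
Maximum coverage at P: 130 registered voters.

P, covering 130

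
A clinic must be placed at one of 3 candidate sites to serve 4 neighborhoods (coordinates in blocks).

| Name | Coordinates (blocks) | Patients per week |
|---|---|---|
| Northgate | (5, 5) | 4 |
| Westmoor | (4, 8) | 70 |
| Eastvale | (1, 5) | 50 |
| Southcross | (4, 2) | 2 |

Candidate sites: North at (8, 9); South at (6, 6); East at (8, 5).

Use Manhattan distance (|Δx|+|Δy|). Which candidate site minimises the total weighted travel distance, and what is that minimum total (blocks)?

South, total 600 blocks

Total weighted distance at each candidate:
  North (8, 9): total = 950
  South (6, 6): total = 600
  East (8, 5): total = 866
Minimum is at South with total 600 blocks.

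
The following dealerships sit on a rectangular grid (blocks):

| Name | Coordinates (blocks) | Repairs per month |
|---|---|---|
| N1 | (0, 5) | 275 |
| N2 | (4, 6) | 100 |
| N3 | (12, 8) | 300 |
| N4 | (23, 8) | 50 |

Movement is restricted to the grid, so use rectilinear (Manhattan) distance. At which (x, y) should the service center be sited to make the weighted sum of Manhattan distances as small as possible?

(4, 6)

Manhattan distance separates: Σwᵢ(|x−xᵢ|+|y−yᵢ|) = Σwᵢ|x−xᵢ| + Σwᵢ|y−yᵢ|, so x and y are optimised independently as 1-D weighted medians.
Total weight W = 725; half = 362.5.
x-coordinate, sorted with cumulative weight:
  x=0 (N1, w=275) cum 275
  x=4 (N2, w=100) cum 375  ← median
  x=12 (N3, w=300) cum 675
  x=23 (N4, w=50) cum 725
⇒ x* = 4
y-coordinate, sorted with cumulative weight:
  y=5 (N1, w=275) cum 275
  y=6 (N2, w=100) cum 375  ← median
  y=8 (N3, w=300) cum 675
  y=8 (N4, w=50) cum 725
⇒ y* = 6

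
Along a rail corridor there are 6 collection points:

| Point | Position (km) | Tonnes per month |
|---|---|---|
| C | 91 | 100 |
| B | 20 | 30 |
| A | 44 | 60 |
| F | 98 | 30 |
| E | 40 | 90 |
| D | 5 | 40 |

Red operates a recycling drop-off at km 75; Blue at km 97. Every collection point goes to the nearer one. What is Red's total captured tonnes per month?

220

The indifferent point is the midpoint (75+97)/2 = 86; collection points left of it (closer to Red at 75) go to Red, those right go to Blue.
  D at 5 (w=40) → Red
  B at 20 (w=30) → Red
  E at 40 (w=90) → Red
  A at 44 (w=60) → Red
  C at 91 (w=100) → Blue
  F at 98 (w=30) → Blue
Red captures 220; Blue captures 130.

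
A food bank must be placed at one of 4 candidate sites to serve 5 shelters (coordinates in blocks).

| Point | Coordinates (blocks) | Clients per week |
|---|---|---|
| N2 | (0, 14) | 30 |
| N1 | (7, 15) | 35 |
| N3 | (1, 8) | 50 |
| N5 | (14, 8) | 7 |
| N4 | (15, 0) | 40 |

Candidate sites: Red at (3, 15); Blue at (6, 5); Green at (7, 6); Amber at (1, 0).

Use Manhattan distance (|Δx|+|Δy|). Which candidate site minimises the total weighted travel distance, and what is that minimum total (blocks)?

Green, total 1788 blocks

Total weighted distance at each candidate:
  Red (3, 15): total = 1916
  Blue (6, 5): total = 1872
  Green (7, 6): total = 1788
  Amber (1, 0): total = 2292
Minimum is at Green with total 1788 blocks.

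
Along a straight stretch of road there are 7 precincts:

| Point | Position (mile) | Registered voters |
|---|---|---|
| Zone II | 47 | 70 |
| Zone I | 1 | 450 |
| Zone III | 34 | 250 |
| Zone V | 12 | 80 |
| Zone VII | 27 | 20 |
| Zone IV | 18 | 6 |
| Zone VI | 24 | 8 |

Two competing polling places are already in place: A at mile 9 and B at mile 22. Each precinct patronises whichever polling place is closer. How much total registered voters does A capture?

530

The indifferent point is the midpoint (9+22)/2 = 15.5; precincts left of it (closer to A at 9) go to A, those right go to B.
  Zone I at 1 (w=450) → A
  Zone V at 12 (w=80) → A
  Zone IV at 18 (w=6) → B
  Zone VI at 24 (w=8) → B
  Zone VII at 27 (w=20) → B
  Zone III at 34 (w=250) → B
  Zone II at 47 (w=70) → B
A captures 530; B captures 354.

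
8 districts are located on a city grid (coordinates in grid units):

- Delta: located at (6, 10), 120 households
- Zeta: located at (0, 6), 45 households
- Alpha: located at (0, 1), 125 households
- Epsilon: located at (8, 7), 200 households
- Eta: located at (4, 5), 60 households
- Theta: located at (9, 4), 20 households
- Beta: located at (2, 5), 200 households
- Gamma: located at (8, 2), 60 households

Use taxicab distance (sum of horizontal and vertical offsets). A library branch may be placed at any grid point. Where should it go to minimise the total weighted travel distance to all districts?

(4, 5)

Manhattan distance separates: Σwᵢ(|x−xᵢ|+|y−yᵢ|) = Σwᵢ|x−xᵢ| + Σwᵢ|y−yᵢ|, so x and y are optimised independently as 1-D weighted medians.
Total weight W = 830; half = 415.
x-coordinate, sorted with cumulative weight:
  x=0 (Zeta, w=45) cum 45
  x=0 (Alpha, w=125) cum 170
  x=2 (Beta, w=200) cum 370
  x=4 (Eta, w=60) cum 430  ← median
  x=6 (Delta, w=120) cum 550
  x=8 (Epsilon, w=200) cum 750
  x=8 (Gamma, w=60) cum 810
  x=9 (Theta, w=20) cum 830
⇒ x* = 4
y-coordinate, sorted with cumulative weight:
  y=1 (Alpha, w=125) cum 125
  y=2 (Gamma, w=60) cum 185
  y=4 (Theta, w=20) cum 205
  y=5 (Eta, w=60) cum 265
  y=5 (Beta, w=200) cum 465  ← median
  y=6 (Zeta, w=45) cum 510
  y=7 (Epsilon, w=200) cum 710
  y=10 (Delta, w=120) cum 830
⇒ y* = 5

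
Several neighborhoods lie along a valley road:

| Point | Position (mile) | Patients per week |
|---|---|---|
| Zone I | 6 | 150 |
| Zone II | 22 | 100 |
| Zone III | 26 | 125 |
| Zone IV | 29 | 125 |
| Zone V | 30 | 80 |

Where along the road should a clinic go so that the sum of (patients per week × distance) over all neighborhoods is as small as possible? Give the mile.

x = 26

For a sum of weighted absolute distances on a line, the optimum is the weighted median (not the mean). Total weight W = 580; half-weight = 290.
Sort by position and accumulate weight:
  mile 6 (Zone I, w=150) → cum 150
  mile 22 (Zone II, w=100) → cum 250
  mile 26 (Zone III, w=125) → cum 375  ≥ 290 → median here
  mile 29 (Zone IV, w=125) → cum 500
  mile 30 (Zone V, w=80) → cum 580
Optimal location: mile 26.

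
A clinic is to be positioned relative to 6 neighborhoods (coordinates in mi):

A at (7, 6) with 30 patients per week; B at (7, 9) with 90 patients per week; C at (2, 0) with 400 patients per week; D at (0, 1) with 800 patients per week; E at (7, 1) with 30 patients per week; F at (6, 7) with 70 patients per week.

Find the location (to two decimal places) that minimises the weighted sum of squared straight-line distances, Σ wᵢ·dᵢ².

The minimiser of Σwᵢ‖p−pᵢ‖² is the weighted centroid p* = (Σwᵢpᵢ)/(Σwᵢ).
Σwᵢ = 1420.
Σwᵢxᵢ = 30·7 + 90·7 + 400·2 + 800·0 + 30·7 + 70·6 = 2270.
Σwᵢyᵢ = 30·6 + 90·9 + 400·0 + 800·1 + 30·1 + 70·7 = 2310.
x* = 2270/1420 = 1.60, y* = 2310/1420 = 1.63.

(1.60, 1.63)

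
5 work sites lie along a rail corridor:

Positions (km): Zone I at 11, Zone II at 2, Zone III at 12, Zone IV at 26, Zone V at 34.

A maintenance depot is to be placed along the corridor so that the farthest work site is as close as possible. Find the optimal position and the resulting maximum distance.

location 18, max distance 16

The 1-center on a line is the midpoint of the two extreme points: leftmost at 2, rightmost at 34.
Optimal location = (2 + 34)/2 = 18; maximum distance = (34 − 2)/2 = 16.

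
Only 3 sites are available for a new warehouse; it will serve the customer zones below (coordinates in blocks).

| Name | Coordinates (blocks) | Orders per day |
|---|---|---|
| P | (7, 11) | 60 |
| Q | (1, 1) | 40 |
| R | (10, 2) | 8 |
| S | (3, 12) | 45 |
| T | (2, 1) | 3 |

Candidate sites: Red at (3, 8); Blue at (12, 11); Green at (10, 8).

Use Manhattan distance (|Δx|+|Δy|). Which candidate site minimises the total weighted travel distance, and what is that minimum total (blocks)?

Total weighted distance at each candidate:
  Red (3, 8): total = 1088
  Blue (12, 11): total = 1738
  Green (10, 8): total = 1588
Minimum is at Red with total 1088 blocks.

Red, total 1088 blocks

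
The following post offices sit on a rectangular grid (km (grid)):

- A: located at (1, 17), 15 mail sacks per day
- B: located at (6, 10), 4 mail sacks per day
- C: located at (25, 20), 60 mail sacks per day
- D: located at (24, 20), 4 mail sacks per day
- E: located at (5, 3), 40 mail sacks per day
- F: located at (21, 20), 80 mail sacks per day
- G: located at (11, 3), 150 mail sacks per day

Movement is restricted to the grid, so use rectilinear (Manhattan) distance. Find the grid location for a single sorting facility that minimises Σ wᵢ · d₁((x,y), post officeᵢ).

Manhattan distance separates: Σwᵢ(|x−xᵢ|+|y−yᵢ|) = Σwᵢ|x−xᵢ| + Σwᵢ|y−yᵢ|, so x and y are optimised independently as 1-D weighted medians.
Total weight W = 353; half = 176.5.
x-coordinate, sorted with cumulative weight:
  x=1 (A, w=15) cum 15
  x=5 (E, w=40) cum 55
  x=6 (B, w=4) cum 59
  x=11 (G, w=150) cum 209  ← median
  x=21 (F, w=80) cum 289
  x=24 (D, w=4) cum 293
  x=25 (C, w=60) cum 353
⇒ x* = 11
y-coordinate, sorted with cumulative weight:
  y=3 (E, w=40) cum 40
  y=3 (G, w=150) cum 190  ← median
  y=10 (B, w=4) cum 194
  y=17 (A, w=15) cum 209
  y=20 (C, w=60) cum 269
  y=20 (D, w=4) cum 273
  y=20 (F, w=80) cum 353
⇒ y* = 3

(11, 3)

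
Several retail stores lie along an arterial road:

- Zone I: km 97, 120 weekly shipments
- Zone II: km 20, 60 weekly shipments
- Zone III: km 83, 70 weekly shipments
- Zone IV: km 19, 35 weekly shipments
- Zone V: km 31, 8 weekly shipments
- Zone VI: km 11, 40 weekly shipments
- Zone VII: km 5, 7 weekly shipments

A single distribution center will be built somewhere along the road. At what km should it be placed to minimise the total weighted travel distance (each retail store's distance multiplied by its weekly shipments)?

For a sum of weighted absolute distances on a line, the optimum is the weighted median (not the mean). Total weight W = 340; half-weight = 170.
Sort by position and accumulate weight:
  km 5 (Zone VII, w=7) → cum 7
  km 11 (Zone VI, w=40) → cum 47
  km 19 (Zone IV, w=35) → cum 82
  km 20 (Zone II, w=60) → cum 142
  km 31 (Zone V, w=8) → cum 150
  km 83 (Zone III, w=70) → cum 220  ≥ 170 → median here
  km 97 (Zone I, w=120) → cum 340
Optimal location: km 83.

x = 83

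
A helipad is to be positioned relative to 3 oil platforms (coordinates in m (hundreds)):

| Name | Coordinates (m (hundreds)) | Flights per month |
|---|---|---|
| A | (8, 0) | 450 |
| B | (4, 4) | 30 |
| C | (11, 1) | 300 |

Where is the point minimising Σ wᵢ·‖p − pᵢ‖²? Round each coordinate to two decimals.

The minimiser of Σwᵢ‖p−pᵢ‖² is the weighted centroid p* = (Σwᵢpᵢ)/(Σwᵢ).
Σwᵢ = 780.
Σwᵢxᵢ = 450·8 + 30·4 + 300·11 = 7020.
Σwᵢyᵢ = 450·0 + 30·4 + 300·1 = 420.
x* = 7020/780 = 9.00, y* = 420/780 = 0.54.

(9.00, 0.54)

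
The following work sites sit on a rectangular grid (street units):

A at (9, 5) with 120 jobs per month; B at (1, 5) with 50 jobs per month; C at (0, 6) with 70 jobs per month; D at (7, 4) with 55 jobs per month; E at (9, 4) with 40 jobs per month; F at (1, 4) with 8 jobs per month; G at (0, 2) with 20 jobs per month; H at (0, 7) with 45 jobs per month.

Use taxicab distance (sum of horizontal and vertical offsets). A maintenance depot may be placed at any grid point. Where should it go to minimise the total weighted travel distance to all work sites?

Manhattan distance separates: Σwᵢ(|x−xᵢ|+|y−yᵢ|) = Σwᵢ|x−xᵢ| + Σwᵢ|y−yᵢ|, so x and y are optimised independently as 1-D weighted medians.
Total weight W = 408; half = 204.
x-coordinate, sorted with cumulative weight:
  x=0 (C, w=70) cum 70
  x=0 (G, w=20) cum 90
  x=0 (H, w=45) cum 135
  x=1 (B, w=50) cum 185
  x=1 (F, w=8) cum 193
  x=7 (D, w=55) cum 248  ← median
  x=9 (A, w=120) cum 368
  x=9 (E, w=40) cum 408
⇒ x* = 7
y-coordinate, sorted with cumulative weight:
  y=2 (G, w=20) cum 20
  y=4 (D, w=55) cum 75
  y=4 (E, w=40) cum 115
  y=4 (F, w=8) cum 123
  y=5 (A, w=120) cum 243  ← median
  y=5 (B, w=50) cum 293
  y=6 (C, w=70) cum 363
  y=7 (H, w=45) cum 408
⇒ y* = 5

(7, 5)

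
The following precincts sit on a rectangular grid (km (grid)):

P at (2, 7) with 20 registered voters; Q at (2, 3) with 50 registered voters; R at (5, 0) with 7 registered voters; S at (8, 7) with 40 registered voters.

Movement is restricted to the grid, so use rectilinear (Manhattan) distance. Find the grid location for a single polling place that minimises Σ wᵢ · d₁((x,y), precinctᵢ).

Manhattan distance separates: Σwᵢ(|x−xᵢ|+|y−yᵢ|) = Σwᵢ|x−xᵢ| + Σwᵢ|y−yᵢ|, so x and y are optimised independently as 1-D weighted medians.
Total weight W = 117; half = 58.5.
x-coordinate, sorted with cumulative weight:
  x=2 (P, w=20) cum 20
  x=2 (Q, w=50) cum 70  ← median
  x=5 (R, w=7) cum 77
  x=8 (S, w=40) cum 117
⇒ x* = 2
y-coordinate, sorted with cumulative weight:
  y=0 (R, w=7) cum 7
  y=3 (Q, w=50) cum 57
  y=7 (P, w=20) cum 77  ← median
  y=7 (S, w=40) cum 117
⇒ y* = 7

(2, 7)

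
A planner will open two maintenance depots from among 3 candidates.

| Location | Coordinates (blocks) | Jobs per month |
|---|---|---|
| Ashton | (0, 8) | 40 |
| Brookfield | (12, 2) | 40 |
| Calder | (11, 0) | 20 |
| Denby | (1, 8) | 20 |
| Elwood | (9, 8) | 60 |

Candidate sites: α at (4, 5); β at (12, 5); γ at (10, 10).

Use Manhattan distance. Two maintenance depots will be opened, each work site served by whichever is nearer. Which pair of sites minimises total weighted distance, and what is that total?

{α, β}, total 1000

Evaluate every pair (each demand assigned to the nearer of the two):
  {α, β}: total = 1000
  {β, γ}: total = 1120
  {α, γ}: total = 1200
Best pair: {α, β} with total 1000.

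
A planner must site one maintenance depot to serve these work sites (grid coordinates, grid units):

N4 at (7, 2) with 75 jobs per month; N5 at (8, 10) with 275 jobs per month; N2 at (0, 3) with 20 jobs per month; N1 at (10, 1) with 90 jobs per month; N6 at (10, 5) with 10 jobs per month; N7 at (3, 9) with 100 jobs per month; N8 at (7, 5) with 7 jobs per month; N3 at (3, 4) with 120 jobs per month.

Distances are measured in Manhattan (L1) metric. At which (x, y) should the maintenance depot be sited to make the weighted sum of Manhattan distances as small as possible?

Manhattan distance separates: Σwᵢ(|x−xᵢ|+|y−yᵢ|) = Σwᵢ|x−xᵢ| + Σwᵢ|y−yᵢ|, so x and y are optimised independently as 1-D weighted medians.
Total weight W = 697; half = 348.5.
x-coordinate, sorted with cumulative weight:
  x=0 (N2, w=20) cum 20
  x=3 (N7, w=100) cum 120
  x=3 (N3, w=120) cum 240
  x=7 (N4, w=75) cum 315
  x=7 (N8, w=7) cum 322
  x=8 (N5, w=275) cum 597  ← median
  x=10 (N1, w=90) cum 687
  x=10 (N6, w=10) cum 697
⇒ x* = 8
y-coordinate, sorted with cumulative weight:
  y=1 (N1, w=90) cum 90
  y=2 (N4, w=75) cum 165
  y=3 (N2, w=20) cum 185
  y=4 (N3, w=120) cum 305
  y=5 (N6, w=10) cum 315
  y=5 (N8, w=7) cum 322
  y=9 (N7, w=100) cum 422  ← median
  y=10 (N5, w=275) cum 697
⇒ y* = 9

(8, 9)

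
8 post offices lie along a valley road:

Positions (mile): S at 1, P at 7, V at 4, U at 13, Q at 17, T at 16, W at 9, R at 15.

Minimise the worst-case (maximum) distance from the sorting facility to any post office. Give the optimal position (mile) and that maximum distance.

location 9, max distance 8

The 1-center on a line is the midpoint of the two extreme points: leftmost at 1, rightmost at 17.
Optimal location = (1 + 17)/2 = 9; maximum distance = (17 − 1)/2 = 8.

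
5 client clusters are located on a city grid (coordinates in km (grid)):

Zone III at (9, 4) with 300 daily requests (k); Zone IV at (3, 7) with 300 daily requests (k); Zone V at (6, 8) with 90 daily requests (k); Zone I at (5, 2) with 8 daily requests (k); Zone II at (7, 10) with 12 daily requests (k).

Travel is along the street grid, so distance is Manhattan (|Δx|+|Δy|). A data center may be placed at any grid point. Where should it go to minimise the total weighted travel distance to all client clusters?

Manhattan distance separates: Σwᵢ(|x−xᵢ|+|y−yᵢ|) = Σwᵢ|x−xᵢ| + Σwᵢ|y−yᵢ|, so x and y are optimised independently as 1-D weighted medians.
Total weight W = 710; half = 355.
x-coordinate, sorted with cumulative weight:
  x=3 (Zone IV, w=300) cum 300
  x=5 (Zone I, w=8) cum 308
  x=6 (Zone V, w=90) cum 398  ← median
  x=7 (Zone II, w=12) cum 410
  x=9 (Zone III, w=300) cum 710
⇒ x* = 6
y-coordinate, sorted with cumulative weight:
  y=2 (Zone I, w=8) cum 8
  y=4 (Zone III, w=300) cum 308
  y=7 (Zone IV, w=300) cum 608  ← median
  y=8 (Zone V, w=90) cum 698
  y=10 (Zone II, w=12) cum 710
⇒ y* = 7

(6, 7)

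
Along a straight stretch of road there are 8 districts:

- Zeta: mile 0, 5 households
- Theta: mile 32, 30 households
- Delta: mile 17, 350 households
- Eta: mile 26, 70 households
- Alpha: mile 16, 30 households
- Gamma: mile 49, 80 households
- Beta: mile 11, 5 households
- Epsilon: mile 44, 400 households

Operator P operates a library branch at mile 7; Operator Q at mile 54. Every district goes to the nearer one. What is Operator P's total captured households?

460

The indifferent point is the midpoint (7+54)/2 = 30.5; districts left of it (closer to Operator P at 7) go to Operator P, those right go to Operator Q.
  Zeta at 0 (w=5) → Operator P
  Beta at 11 (w=5) → Operator P
  Alpha at 16 (w=30) → Operator P
  Delta at 17 (w=350) → Operator P
  Eta at 26 (w=70) → Operator P
  Theta at 32 (w=30) → Operator Q
  Epsilon at 44 (w=400) → Operator Q
  Gamma at 49 (w=80) → Operator Q
Operator P captures 460; Operator Q captures 510.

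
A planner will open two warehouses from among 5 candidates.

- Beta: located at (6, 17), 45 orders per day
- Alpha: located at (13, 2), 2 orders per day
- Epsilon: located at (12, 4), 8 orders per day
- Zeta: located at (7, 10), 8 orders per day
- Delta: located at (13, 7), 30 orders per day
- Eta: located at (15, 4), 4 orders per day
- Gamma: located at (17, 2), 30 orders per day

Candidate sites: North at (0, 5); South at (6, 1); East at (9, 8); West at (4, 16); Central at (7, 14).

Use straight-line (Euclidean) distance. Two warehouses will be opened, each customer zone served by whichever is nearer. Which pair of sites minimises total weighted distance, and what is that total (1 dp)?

Evaluate every pair (each demand assigned to the nearer of the two):
  {East, West}: total = 630.2
  {East, Central}: total = 671.9
  {South, West}: total = 868.0
  {South, Central}: total = 888.0
  {South, East}: total = 956.2
  {North, East}: total = 956.5
  {West, Central}: total = 1045.3
  {North, Central}: total = 1086.9
  {North, West}: total = 1237.2
  {North, South}: total = 1386.3
Best pair: {East, West} with total 630.2.

{East, West}, total 630.2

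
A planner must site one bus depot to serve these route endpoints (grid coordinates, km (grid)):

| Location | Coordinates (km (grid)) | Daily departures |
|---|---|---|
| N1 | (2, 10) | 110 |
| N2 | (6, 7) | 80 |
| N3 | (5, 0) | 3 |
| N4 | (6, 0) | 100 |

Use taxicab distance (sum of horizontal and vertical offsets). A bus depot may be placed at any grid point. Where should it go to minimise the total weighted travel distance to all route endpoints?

(6, 7)

Manhattan distance separates: Σwᵢ(|x−xᵢ|+|y−yᵢ|) = Σwᵢ|x−xᵢ| + Σwᵢ|y−yᵢ|, so x and y are optimised independently as 1-D weighted medians.
Total weight W = 293; half = 146.5.
x-coordinate, sorted with cumulative weight:
  x=2 (N1, w=110) cum 110
  x=5 (N3, w=3) cum 113
  x=6 (N2, w=80) cum 193  ← median
  x=6 (N4, w=100) cum 293
⇒ x* = 6
y-coordinate, sorted with cumulative weight:
  y=0 (N3, w=3) cum 3
  y=0 (N4, w=100) cum 103
  y=7 (N2, w=80) cum 183  ← median
  y=10 (N1, w=110) cum 293
⇒ y* = 7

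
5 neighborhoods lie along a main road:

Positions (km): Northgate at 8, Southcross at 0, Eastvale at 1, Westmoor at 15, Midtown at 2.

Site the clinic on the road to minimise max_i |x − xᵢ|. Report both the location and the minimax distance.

location 7.5, max distance 7.5

The 1-center on a line is the midpoint of the two extreme points: leftmost at 0, rightmost at 15.
Optimal location = (0 + 15)/2 = 7.5; maximum distance = (15 − 0)/2 = 7.5.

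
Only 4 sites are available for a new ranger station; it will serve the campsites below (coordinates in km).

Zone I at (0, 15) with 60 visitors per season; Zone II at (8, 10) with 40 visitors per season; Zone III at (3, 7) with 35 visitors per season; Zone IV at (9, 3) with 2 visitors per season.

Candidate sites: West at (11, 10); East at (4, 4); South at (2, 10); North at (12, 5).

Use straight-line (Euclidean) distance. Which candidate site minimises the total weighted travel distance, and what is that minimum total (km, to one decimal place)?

South, total 693.6 km

Total weighted distance at each candidate:
  West (11, 10): total = 1158.6
  East (4, 4): total = 1111.6
  South (2, 10): total = 693.6
  North (12, 5): total = 1523.3
Minimum is at South with total 693.6 km.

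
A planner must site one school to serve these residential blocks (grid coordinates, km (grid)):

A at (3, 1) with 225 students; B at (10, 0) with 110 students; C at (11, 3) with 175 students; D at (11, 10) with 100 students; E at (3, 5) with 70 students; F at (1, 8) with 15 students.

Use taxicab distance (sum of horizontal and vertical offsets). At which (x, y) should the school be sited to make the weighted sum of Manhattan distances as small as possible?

(10, 3)

Manhattan distance separates: Σwᵢ(|x−xᵢ|+|y−yᵢ|) = Σwᵢ|x−xᵢ| + Σwᵢ|y−yᵢ|, so x and y are optimised independently as 1-D weighted medians.
Total weight W = 695; half = 347.5.
x-coordinate, sorted with cumulative weight:
  x=1 (F, w=15) cum 15
  x=3 (A, w=225) cum 240
  x=3 (E, w=70) cum 310
  x=10 (B, w=110) cum 420  ← median
  x=11 (C, w=175) cum 595
  x=11 (D, w=100) cum 695
⇒ x* = 10
y-coordinate, sorted with cumulative weight:
  y=0 (B, w=110) cum 110
  y=1 (A, w=225) cum 335
  y=3 (C, w=175) cum 510  ← median
  y=5 (E, w=70) cum 580
  y=8 (F, w=15) cum 595
  y=10 (D, w=100) cum 695
⇒ y* = 3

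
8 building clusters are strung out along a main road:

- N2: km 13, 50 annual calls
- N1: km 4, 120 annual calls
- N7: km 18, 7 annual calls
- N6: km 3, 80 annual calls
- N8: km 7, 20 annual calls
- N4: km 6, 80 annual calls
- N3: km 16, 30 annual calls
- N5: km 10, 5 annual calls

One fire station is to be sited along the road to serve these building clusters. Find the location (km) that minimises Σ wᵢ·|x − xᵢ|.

x = 4

For a sum of weighted absolute distances on a line, the optimum is the weighted median (not the mean). Total weight W = 392; half-weight = 196.
Sort by position and accumulate weight:
  km 3 (N6, w=80) → cum 80
  km 4 (N1, w=120) → cum 200  ≥ 196 → median here
  km 6 (N4, w=80) → cum 280
  km 7 (N8, w=20) → cum 300
  km 10 (N5, w=5) → cum 305
  km 13 (N2, w=50) → cum 355
  km 16 (N3, w=30) → cum 385
  km 18 (N7, w=7) → cum 392
Optimal location: km 4.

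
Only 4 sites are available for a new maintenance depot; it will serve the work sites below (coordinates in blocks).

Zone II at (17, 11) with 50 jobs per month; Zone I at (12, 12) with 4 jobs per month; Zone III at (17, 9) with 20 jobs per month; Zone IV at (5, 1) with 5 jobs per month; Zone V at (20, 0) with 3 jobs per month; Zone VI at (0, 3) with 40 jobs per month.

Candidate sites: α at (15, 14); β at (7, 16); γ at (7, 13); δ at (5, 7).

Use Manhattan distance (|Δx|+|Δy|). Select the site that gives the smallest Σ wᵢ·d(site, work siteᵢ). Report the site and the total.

δ, total 1584 blocks

Total weighted distance at each candidate:
  α (15, 14): total = 1622
  β (7, 16): total = 2098
  γ (7, 13): total = 1732
  δ (5, 7): total = 1584
Minimum is at δ with total 1584 blocks.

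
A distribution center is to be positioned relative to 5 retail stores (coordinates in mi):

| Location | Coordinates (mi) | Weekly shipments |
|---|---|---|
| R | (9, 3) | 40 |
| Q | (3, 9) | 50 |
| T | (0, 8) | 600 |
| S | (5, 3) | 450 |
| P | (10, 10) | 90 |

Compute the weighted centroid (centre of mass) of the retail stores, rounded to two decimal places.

(2.98, 6.20)

The minimiser of Σwᵢ‖p−pᵢ‖² is the weighted centroid p* = (Σwᵢpᵢ)/(Σwᵢ).
Σwᵢ = 1230.
Σwᵢxᵢ = 40·9 + 50·3 + 600·0 + 450·5 + 90·10 = 3660.
Σwᵢyᵢ = 40·3 + 50·9 + 600·8 + 450·3 + 90·10 = 7620.
x* = 3660/1230 = 2.98, y* = 7620/1230 = 6.20.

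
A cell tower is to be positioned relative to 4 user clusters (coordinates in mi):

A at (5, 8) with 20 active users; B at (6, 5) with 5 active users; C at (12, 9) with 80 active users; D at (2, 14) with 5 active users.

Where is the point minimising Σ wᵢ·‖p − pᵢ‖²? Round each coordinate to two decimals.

The minimiser of Σwᵢ‖p−pᵢ‖² is the weighted centroid p* = (Σwᵢpᵢ)/(Σwᵢ).
Σwᵢ = 110.
Σwᵢxᵢ = 20·5 + 5·6 + 80·12 + 5·2 = 1100.
Σwᵢyᵢ = 20·8 + 5·5 + 80·9 + 5·14 = 975.
x* = 1100/110 = 10.00, y* = 975/110 = 8.86.

(10.00, 8.86)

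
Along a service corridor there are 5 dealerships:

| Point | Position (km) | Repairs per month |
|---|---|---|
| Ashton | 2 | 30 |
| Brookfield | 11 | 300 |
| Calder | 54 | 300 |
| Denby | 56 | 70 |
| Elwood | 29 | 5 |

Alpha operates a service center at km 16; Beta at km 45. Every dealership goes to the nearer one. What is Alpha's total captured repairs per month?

335

The indifferent point is the midpoint (16+45)/2 = 30.5; dealerships left of it (closer to Alpha at 16) go to Alpha, those right go to Beta.
  Ashton at 2 (w=30) → Alpha
  Brookfield at 11 (w=300) → Alpha
  Elwood at 29 (w=5) → Alpha
  Calder at 54 (w=300) → Beta
  Denby at 56 (w=70) → Beta
Alpha captures 335; Beta captures 370.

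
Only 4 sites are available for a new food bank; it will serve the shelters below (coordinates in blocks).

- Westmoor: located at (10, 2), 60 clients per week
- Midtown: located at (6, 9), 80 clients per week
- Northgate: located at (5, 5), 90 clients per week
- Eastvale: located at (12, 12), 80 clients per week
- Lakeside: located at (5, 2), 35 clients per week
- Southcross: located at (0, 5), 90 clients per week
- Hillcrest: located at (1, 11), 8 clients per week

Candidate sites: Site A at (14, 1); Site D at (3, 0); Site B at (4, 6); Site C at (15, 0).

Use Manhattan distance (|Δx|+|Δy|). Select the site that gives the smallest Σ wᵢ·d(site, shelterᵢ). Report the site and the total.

Total weighted distance at each candidate:
  Site A (14, 1): total = 5944
  Site D (3, 0): total = 4774
  Site B (4, 6): total = 2989
  Site C (15, 0): total = 6830
Minimum is at Site B with total 2989 blocks.

Site B, total 2989 blocks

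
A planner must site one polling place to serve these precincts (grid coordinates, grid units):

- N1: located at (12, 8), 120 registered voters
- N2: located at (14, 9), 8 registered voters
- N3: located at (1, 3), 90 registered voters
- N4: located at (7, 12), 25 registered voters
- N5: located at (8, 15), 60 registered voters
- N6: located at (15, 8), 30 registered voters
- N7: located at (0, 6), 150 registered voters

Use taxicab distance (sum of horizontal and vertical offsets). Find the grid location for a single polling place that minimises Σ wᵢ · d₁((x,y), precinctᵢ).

(7, 8)

Manhattan distance separates: Σwᵢ(|x−xᵢ|+|y−yᵢ|) = Σwᵢ|x−xᵢ| + Σwᵢ|y−yᵢ|, so x and y are optimised independently as 1-D weighted medians.
Total weight W = 483; half = 241.5.
x-coordinate, sorted with cumulative weight:
  x=0 (N7, w=150) cum 150
  x=1 (N3, w=90) cum 240
  x=7 (N4, w=25) cum 265  ← median
  x=8 (N5, w=60) cum 325
  x=12 (N1, w=120) cum 445
  x=14 (N2, w=8) cum 453
  x=15 (N6, w=30) cum 483
⇒ x* = 7
y-coordinate, sorted with cumulative weight:
  y=3 (N3, w=90) cum 90
  y=6 (N7, w=150) cum 240
  y=8 (N1, w=120) cum 360  ← median
  y=8 (N6, w=30) cum 390
  y=9 (N2, w=8) cum 398
  y=12 (N4, w=25) cum 423
  y=15 (N5, w=60) cum 483
⇒ y* = 8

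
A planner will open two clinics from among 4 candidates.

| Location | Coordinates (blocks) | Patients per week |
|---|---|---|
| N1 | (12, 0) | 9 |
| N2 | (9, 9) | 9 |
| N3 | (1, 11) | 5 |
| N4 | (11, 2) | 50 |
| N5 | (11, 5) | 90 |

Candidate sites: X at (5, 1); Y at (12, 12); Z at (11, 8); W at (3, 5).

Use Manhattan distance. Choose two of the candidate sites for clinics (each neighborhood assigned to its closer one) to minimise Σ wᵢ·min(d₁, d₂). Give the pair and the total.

Evaluate every pair (each demand assigned to the nearer of the two):
  {Z, W}: total = 718
  {X, Z}: total = 734
  {Y, Z}: total = 738
  {X, Y}: total = 1256
  {X, W}: total = 1272
  {Y, W}: total = 1472
Best pair: {Z, W} with total 718.

{Z, W}, total 718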